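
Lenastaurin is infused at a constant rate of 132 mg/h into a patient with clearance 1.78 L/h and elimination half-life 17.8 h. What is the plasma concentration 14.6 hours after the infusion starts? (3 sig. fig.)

32.2 mg/L

Css = rate / CL = 132 / 1.78 = 74.16 mg/L
k = ln 2 / 17.8 = 0.03894 h⁻¹
C(t) = Css (1 − e^(−kt)) = 74.16 × (1 − e^(−0.5685)) = 74.16 × 0.4336 ≈ 32.2 mg/L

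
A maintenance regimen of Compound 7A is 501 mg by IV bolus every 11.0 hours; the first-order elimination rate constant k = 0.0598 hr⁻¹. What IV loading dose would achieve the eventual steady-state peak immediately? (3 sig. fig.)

1040 mg

Accumulation ratio R = 1 / (1 − e^(−kτ)) = 1 / (1 − e^(−0.05980×11.0)) = 1 / (1 − 0.5180) = 2.075
Loading dose = maintenance dose × R = 501 × 2.075 ≈ 1040 mg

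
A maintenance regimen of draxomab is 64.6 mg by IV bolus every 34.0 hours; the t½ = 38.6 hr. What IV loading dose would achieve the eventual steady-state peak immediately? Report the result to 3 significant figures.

k = ln 2 / 38.6 = 0.01796 hr⁻¹
Accumulation ratio R = 1 / (1 − e^(−kτ)) = 1 / (1 − e^(−0.01796×34.0)) = 1 / (1 − 0.5431) = 2.188
Loading dose = maintenance dose × R = 64.6 × 2.188 ≈ 141 mg

141 mg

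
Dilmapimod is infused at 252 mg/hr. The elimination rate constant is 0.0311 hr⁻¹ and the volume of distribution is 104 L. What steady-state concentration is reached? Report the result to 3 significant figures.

77.9 mg/L

CL = k · V = 0.0311 × 104 = 3.234 L/hr
Css = rate / CL = 252 / 3.234 ≈ 77.9 mg/L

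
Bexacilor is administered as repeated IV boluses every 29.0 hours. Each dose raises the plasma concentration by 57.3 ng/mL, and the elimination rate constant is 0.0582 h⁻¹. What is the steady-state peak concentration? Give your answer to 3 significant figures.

Fraction remaining after one interval: e^(−kτ) = e^(−0.05820 × 29.0) = 0.1849
R = 1 / (1 − 0.1849) = 1.227
Css,max = 57.3 × 1.227 ≈ 70.3 ng/mL

70.3 ng/mL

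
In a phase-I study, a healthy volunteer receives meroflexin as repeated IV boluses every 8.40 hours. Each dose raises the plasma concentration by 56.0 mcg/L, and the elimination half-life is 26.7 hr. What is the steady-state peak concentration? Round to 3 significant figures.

286 mcg/L

k = ln 2 / 26.7 = 0.02596 hr⁻¹
Fraction remaining after one interval: e^(−kτ) = e^(−0.02596 × 8.40) = 0.8041
R = 1 / (1 − 0.8041) = 5.104
Css,max = 56.0 × 5.104 ≈ 286 mcg/L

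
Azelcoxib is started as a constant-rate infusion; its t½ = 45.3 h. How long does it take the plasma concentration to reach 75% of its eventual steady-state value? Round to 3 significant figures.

90.6 hours

k = ln 2 / 45.3 = 0.01530 h⁻¹
f = 1 − e^(−kt)  ⇒  t = −ln(1 − f) / k
t = −ln(1 − 0.75) / 0.01530 = 1.386 / 0.01530 ≈ 90.6 hours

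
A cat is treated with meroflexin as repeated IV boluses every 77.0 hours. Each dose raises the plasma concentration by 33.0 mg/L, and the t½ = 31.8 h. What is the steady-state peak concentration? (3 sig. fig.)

k = ln 2 / 31.8 = 0.02180 h⁻¹
Fraction remaining after one interval: e^(−kτ) = e^(−0.02180 × 77.0) = 0.1867
R = 1 / (1 − 0.1867) = 1.230
Css,max = 33.0 × 1.230 ≈ 40.6 mg/L

40.6 mg/L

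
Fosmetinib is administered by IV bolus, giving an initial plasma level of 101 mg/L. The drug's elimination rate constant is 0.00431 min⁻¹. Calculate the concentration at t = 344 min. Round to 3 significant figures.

C(t) = C₀ e^(−kt) = 101 × e^(−0.004310 × 344) = 101 × e^(−1.483) = 101 × 0.2270 ≈ 22.9 mg/L

22.9 mg/L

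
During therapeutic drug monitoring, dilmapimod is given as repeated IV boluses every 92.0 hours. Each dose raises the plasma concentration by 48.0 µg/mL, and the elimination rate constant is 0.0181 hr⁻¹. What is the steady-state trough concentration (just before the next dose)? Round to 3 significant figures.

11.2 µg/mL

Fraction remaining after one interval: e^(−kτ) = e^(−0.01810 × 92.0) = 0.1892
R = 1 / (1 − 0.1892) = 1.233
Css,max = 48.0 × 1.233 = 59.20 µg/mL
Css,min = Css,max × e^(−kτ) = 59.20 × 0.1892 ≈ 11.2 µg/mL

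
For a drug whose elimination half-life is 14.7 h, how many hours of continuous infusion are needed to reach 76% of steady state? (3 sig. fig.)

k = ln 2 / 14.7 = 0.04715 h⁻¹
f = 1 − e^(−kt)  ⇒  t = −ln(1 − f) / k
t = −ln(1 − 0.76) / 0.04715 = 1.427 / 0.04715 ≈ 30.3 hours

30.3 hours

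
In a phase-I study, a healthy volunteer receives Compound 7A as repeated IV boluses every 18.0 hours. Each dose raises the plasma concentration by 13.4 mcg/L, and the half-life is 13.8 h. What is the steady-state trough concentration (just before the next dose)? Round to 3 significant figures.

9.12 mcg/L

k = ln 2 / 13.8 = 0.05023 h⁻¹
Fraction remaining after one interval: e^(−kτ) = e^(−0.05023 × 18.0) = 0.4049
R = 1 / (1 − 0.4049) = 1.680
Css,max = 13.4 × 1.680 = 22.52 mcg/L
Css,min = Css,max × e^(−kτ) = 22.52 × 0.4049 ≈ 9.12 mcg/L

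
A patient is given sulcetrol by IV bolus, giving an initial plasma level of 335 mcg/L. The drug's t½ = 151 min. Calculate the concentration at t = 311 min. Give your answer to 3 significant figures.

80.4 mcg/L

k = ln 2 / 151 = 0.004590 min⁻¹
C(t) = C₀ e^(−kt) = 335 × e^(−0.004590 × 311) = 335 × e^(−1.428) = 335 × 0.2399 ≈ 80.4 mcg/L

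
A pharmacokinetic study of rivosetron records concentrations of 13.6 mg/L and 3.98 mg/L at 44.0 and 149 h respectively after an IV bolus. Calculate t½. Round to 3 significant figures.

k = ln(C₁/C₂) / (t₂ − t₁) = ln(13.6/3.98) / (149 − 44.0)
  = 1.229 / 105.0 = 0.01170 h⁻¹
t½ = ln 2 / k = ln 2 / 0.01170 ≈ 59.2 hours

59.2 hours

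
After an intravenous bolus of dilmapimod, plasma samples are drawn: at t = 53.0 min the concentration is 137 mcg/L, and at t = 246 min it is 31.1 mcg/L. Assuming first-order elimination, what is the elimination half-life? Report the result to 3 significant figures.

k = ln(C₁/C₂) / (t₂ − t₁) = ln(137/31.1) / (246 − 53.0)
  = 1.483 / 193.0 = 0.007683 min⁻¹
t½ = ln 2 / k = ln 2 / 0.007683 ≈ 90.2 minutes

90.2 minutes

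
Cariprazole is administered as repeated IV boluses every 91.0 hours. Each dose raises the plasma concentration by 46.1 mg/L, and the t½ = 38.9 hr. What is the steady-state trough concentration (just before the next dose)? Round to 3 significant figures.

k = ln 2 / 38.9 = 0.01782 hr⁻¹
Fraction remaining after one interval: e^(−kτ) = e^(−0.01782 × 91.0) = 0.1976
R = 1 / (1 − 0.1976) = 1.246
Css,max = 46.1 × 1.246 = 57.45 mg/L
Css,min = Css,max × e^(−kτ) = 57.45 × 0.1976 ≈ 11.4 mg/L

11.4 mg/L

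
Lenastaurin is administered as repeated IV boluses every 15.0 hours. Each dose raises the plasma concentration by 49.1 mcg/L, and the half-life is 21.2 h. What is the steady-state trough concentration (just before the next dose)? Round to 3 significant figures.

77.6 mcg/L

k = ln 2 / 21.2 = 0.03270 h⁻¹
Fraction remaining after one interval: e^(−kτ) = e^(−0.03270 × 15.0) = 0.6124
R = 1 / (1 − 0.6124) = 2.580
Css,max = 49.1 × 2.580 = 126.7 mcg/L
Css,min = Css,max × e^(−kτ) = 126.7 × 0.6124 ≈ 77.6 mcg/L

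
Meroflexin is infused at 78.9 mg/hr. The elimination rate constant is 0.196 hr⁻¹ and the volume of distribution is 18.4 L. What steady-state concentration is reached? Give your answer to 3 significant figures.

21.9 mg/L

CL = k · V = 0.196 × 18.4 = 3.606 L/hr
Css = rate / CL = 78.9 / 3.606 ≈ 21.9 mg/L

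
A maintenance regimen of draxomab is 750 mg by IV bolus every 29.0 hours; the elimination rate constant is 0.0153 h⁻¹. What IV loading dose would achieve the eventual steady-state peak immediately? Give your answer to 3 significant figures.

2090 mg

Accumulation ratio R = 1 / (1 − e^(−kτ)) = 1 / (1 − e^(−0.01530×29.0)) = 1 / (1 − 0.6417) = 2.791
Loading dose = maintenance dose × R = 750 × 2.791 ≈ 2090 mg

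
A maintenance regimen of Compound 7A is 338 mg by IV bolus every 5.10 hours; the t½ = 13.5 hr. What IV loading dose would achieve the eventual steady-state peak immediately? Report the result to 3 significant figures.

1470 mg

k = ln 2 / 13.5 = 0.05134 hr⁻¹
Accumulation ratio R = 1 / (1 − e^(−kτ)) = 1 / (1 − e^(−0.05134×5.10)) = 1 / (1 − 0.7696) = 4.341
Loading dose = maintenance dose × R = 338 × 4.341 ≈ 1470 mg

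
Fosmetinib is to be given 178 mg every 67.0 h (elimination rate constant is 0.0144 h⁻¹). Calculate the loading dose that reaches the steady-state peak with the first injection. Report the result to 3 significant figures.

288 mg

Accumulation ratio R = 1 / (1 − e^(−kτ)) = 1 / (1 − e^(−0.01440×67.0)) = 1 / (1 − 0.3811) = 1.616
Loading dose = maintenance dose × R = 178 × 1.616 ≈ 288 mg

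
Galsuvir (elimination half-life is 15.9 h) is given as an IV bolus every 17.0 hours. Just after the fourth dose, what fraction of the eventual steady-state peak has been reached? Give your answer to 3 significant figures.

k = ln 2 / 15.9 = 0.04359 h⁻¹
f_n = 1 − e^(−nkτ) = 1 − e^(−4 × 0.04359 × 17.0) = 1 − e^(−2.964) = 1 − 0.05159 ≈ 0.948

0.948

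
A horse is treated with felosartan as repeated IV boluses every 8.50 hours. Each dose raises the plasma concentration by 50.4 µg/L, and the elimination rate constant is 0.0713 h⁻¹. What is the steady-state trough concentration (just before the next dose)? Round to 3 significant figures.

60.5 µg/L

Fraction remaining after one interval: e^(−kτ) = e^(−0.07130 × 8.50) = 0.5455
R = 1 / (1 − 0.5455) = 2.200
Css,max = 50.4 × 2.200 = 110.9 µg/L
Css,min = Css,max × e^(−kτ) = 110.9 × 0.5455 ≈ 60.5 µg/L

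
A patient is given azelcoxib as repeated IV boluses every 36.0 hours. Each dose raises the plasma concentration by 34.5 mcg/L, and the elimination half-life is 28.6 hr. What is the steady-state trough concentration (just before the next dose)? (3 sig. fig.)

24.8 mcg/L

k = ln 2 / 28.6 = 0.02424 hr⁻¹
Fraction remaining after one interval: e^(−kτ) = e^(−0.02424 × 36.0) = 0.4179
R = 1 / (1 − 0.4179) = 1.718
Css,max = 34.5 × 1.718 = 59.27 mcg/L
Css,min = Css,max × e^(−kτ) = 59.27 × 0.4179 ≈ 24.8 mcg/L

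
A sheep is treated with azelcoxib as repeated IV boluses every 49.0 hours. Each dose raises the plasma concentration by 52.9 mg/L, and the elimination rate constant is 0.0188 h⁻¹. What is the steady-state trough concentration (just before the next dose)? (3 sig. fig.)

Fraction remaining after one interval: e^(−kτ) = e^(−0.01880 × 49.0) = 0.3980
R = 1 / (1 − 0.3980) = 1.661
Css,max = 52.9 × 1.661 = 87.88 mg/L
Css,min = Css,max × e^(−kτ) = 87.88 × 0.3980 ≈ 35.0 mg/L

35.0 mg/L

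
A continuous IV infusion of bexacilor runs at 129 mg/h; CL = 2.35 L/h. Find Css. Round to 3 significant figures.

Css = infusion rate / CL = 129 / 2.35 ≈ 54.9 mg/L

54.9 mg/L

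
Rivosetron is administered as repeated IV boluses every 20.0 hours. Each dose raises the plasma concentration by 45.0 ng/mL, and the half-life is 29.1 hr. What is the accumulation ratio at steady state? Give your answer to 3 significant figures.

k = ln 2 / 29.1 = 0.02382 hr⁻¹
Fraction remaining after one interval: e^(−kτ) = e^(−0.02382 × 20.0) = 0.6210
R = 1 / (1 − 0.6210) = 1 / 0.3790 ≈ 2.64

2.64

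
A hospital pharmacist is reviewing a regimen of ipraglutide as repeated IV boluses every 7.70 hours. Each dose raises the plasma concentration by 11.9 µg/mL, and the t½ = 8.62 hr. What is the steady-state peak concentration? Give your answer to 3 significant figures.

k = ln 2 / 8.62 = 0.08041 hr⁻¹
Fraction remaining after one interval: e^(−kτ) = e^(−0.08041 × 7.70) = 0.5384
R = 1 / (1 − 0.5384) = 2.166
Css,max = 11.9 × 2.166 ≈ 25.8 µg/mL

25.8 µg/mL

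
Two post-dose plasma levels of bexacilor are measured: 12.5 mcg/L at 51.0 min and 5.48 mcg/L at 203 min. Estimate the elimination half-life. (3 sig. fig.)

128 minutes

k = ln(C₁/C₂) / (t₂ − t₁) = ln(12.5/5.48) / (203 − 51.0)
  = 0.8246 / 152.0 = 0.005425 min⁻¹
t½ = ln 2 / k = ln 2 / 0.005425 ≈ 128 minutes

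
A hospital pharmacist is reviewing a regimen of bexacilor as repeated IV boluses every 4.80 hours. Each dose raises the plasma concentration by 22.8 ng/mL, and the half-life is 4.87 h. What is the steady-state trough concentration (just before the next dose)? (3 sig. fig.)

23.3 ng/mL

k = ln 2 / 4.87 = 0.1423 h⁻¹
Fraction remaining after one interval: e^(−kτ) = e^(−0.1423 × 4.80) = 0.5050
R = 1 / (1 − 0.5050) = 2.020
Css,max = 22.8 × 2.020 = 46.06 ng/mL
Css,min = Css,max × e^(−kτ) = 46.06 × 0.5050 ≈ 23.3 ng/mL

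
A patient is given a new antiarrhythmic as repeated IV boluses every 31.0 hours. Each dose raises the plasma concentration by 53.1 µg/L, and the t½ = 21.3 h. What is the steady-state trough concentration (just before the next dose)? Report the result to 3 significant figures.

k = ln 2 / 21.3 = 0.03254 h⁻¹
Fraction remaining after one interval: e^(−kτ) = e^(−0.03254 × 31.0) = 0.3647
R = 1 / (1 − 0.3647) = 1.574
Css,max = 53.1 × 1.574 = 83.58 µg/L
Css,min = Css,max × e^(−kτ) = 83.58 × 0.3647 ≈ 30.5 µg/L

30.5 µg/L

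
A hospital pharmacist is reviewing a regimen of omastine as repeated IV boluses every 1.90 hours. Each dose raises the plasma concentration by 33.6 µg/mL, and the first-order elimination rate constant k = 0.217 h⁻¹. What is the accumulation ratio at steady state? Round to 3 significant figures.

Fraction remaining after one interval: e^(−kτ) = e^(−0.2170 × 1.90) = 0.6621
R = 1 / (1 − 0.6621) = 1 / 0.3379 ≈ 2.96

2.96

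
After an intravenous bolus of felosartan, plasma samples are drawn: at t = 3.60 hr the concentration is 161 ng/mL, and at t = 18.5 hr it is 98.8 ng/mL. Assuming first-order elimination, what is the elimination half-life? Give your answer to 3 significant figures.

k = ln(C₁/C₂) / (t₂ − t₁) = ln(161/98.8) / (18.5 − 3.60)
  = 0.4883 / 14.90 = 0.03277 hr⁻¹
t½ = ln 2 / k = ln 2 / 0.03277 ≈ 21.2 hours

21.2 hours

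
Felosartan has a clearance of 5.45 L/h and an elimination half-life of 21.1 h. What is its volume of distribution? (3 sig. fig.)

166 L

k = ln 2 / t½ = ln 2 / 21.1 = 0.03285 h⁻¹
V = CL / k = 5.45 / 0.03285 ≈ 166 L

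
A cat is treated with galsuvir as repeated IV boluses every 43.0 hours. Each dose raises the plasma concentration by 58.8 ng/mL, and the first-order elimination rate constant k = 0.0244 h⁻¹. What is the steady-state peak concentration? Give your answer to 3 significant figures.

90.5 ng/mL

Fraction remaining after one interval: e^(−kτ) = e^(−0.02440 × 43.0) = 0.3502
R = 1 / (1 − 0.3502) = 1.539
Css,max = 58.8 × 1.539 ≈ 90.5 ng/mL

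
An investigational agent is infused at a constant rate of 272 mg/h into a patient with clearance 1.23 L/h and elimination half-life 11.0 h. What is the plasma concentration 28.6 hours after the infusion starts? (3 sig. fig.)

185 mg/L

Css = rate / CL = 272 / 1.23 = 221.1 mg/L
k = ln 2 / 11.0 = 0.06301 h⁻¹
C(t) = Css (1 − e^(−kt)) = 221.1 × (1 − e^(−1.802)) = 221.1 × 0.8351 ≈ 185 mg/L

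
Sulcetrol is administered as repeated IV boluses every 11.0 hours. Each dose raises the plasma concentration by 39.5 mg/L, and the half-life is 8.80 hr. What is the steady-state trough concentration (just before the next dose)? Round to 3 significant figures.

k = ln 2 / 8.80 = 0.07877 hr⁻¹
Fraction remaining after one interval: e^(−kτ) = e^(−0.07877 × 11.0) = 0.4204
R = 1 / (1 − 0.4204) = 1.725
Css,max = 39.5 × 1.725 = 68.16 mg/L
Css,min = Css,max × e^(−kτ) = 68.16 × 0.4204 ≈ 28.7 mg/L

28.7 mg/L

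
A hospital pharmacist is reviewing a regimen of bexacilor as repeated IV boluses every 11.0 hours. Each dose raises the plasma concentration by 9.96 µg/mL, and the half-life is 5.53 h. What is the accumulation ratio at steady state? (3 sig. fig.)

1.34

k = ln 2 / 5.53 = 0.1253 h⁻¹
Fraction remaining after one interval: e^(−kτ) = e^(−0.1253 × 11.0) = 0.2519
R = 1 / (1 − 0.2519) = 1 / 0.7481 ≈ 1.34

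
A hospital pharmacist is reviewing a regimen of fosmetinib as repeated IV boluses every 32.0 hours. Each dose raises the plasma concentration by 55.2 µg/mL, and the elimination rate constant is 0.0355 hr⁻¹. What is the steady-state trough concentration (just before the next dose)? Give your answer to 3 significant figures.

26.1 µg/mL

Fraction remaining after one interval: e^(−kτ) = e^(−0.03550 × 32.0) = 0.3211
R = 1 / (1 − 0.3211) = 1.473
Css,max = 55.2 × 1.473 = 81.31 µg/mL
Css,min = Css,max × e^(−kτ) = 81.31 × 0.3211 ≈ 26.1 µg/mL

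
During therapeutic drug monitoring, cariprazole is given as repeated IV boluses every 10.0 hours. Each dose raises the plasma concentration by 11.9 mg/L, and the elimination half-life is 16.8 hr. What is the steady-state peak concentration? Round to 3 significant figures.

35.2 mg/L

k = ln 2 / 16.8 = 0.04126 hr⁻¹
Fraction remaining after one interval: e^(−kτ) = e^(−0.04126 × 10.0) = 0.6619
R = 1 / (1 − 0.6619) = 2.958
Css,max = 11.9 × 2.958 ≈ 35.2 mg/L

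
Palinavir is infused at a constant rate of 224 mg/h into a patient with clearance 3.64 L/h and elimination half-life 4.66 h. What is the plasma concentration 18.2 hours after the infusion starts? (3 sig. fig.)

57.4 mg/L

Css = rate / CL = 224 / 3.64 = 61.54 mg/L
k = ln 2 / 4.66 = 0.1487 h⁻¹
C(t) = Css (1 − e^(−kt)) = 61.54 × (1 − e^(−2.707)) = 61.54 × 0.9333 ≈ 57.4 mg/L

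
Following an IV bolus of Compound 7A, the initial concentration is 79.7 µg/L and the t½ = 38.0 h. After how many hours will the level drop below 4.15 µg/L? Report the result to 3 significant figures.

k = ln 2 / 38.0 = 0.01824 h⁻¹
C(t) = C₀ e^(−kt)  ⇒  t = ln(C₀/C) / k
t = ln(79.7/4.15) / 0.01824 = 2.955 / 0.01824 ≈ 162 hours

162 hours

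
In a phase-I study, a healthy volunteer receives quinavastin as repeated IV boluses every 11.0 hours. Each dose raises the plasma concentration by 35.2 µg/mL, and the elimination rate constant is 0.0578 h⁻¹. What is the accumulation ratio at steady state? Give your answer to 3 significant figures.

2.13

Fraction remaining after one interval: e^(−kτ) = e^(−0.05780 × 11.0) = 0.5295
R = 1 / (1 − 0.5295) = 1 / 0.4705 ≈ 2.13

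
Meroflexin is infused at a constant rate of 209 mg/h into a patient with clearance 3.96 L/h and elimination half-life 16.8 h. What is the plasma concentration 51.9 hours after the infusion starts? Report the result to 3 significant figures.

46.6 µg/mL

Css = rate / CL = 209 / 3.96 = 52.78 µg/mL
k = ln 2 / 16.8 = 0.04126 h⁻¹
C(t) = Css (1 − e^(−kt)) = 52.78 × (1 − e^(−2.141)) = 52.78 × 0.8825 ≈ 46.6 µg/mL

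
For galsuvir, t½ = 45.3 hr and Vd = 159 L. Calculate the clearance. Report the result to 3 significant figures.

2.43 L/hr

k = ln 2 / t½ = ln 2 / 45.3 = 0.01530 hr⁻¹
CL = k · V = 0.01530 × 159 ≈ 2.43 L/hr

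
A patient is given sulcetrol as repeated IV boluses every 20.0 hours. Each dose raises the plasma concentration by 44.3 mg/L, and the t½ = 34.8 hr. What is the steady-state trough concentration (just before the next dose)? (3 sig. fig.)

k = ln 2 / 34.8 = 0.01992 hr⁻¹
Fraction remaining after one interval: e^(−kτ) = e^(−0.01992 × 20.0) = 0.6714
R = 1 / (1 − 0.6714) = 3.043
Css,max = 44.3 × 3.043 = 134.8 mg/L
Css,min = Css,max × e^(−kτ) = 134.8 × 0.6714 ≈ 90.5 mg/L

90.5 mg/L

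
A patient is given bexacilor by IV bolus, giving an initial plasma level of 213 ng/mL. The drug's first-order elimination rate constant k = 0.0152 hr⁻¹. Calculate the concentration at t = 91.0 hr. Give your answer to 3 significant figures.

C(t) = C₀ e^(−kt) = 213 × e^(−0.01520 × 91.0) = 213 × e^(−1.383) = 213 × 0.2508 ≈ 53.4 ng/mL

53.4 ng/mL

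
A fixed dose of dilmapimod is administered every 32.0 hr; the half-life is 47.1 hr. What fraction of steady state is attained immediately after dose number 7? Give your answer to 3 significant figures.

0.963

k = ln 2 / 47.1 = 0.01472 hr⁻¹
f_n = 1 − e^(−nkτ) = 1 − e^(−7 × 0.01472 × 32.0) = 1 − e^(−3.296) = 1 − 0.03701 ≈ 0.963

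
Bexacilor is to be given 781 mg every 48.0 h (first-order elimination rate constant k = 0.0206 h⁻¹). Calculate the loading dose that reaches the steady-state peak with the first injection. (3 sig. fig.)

1240 mg

Accumulation ratio R = 1 / (1 − e^(−kτ)) = 1 / (1 − e^(−0.02060×48.0)) = 1 / (1 − 0.3720) = 1.592
Loading dose = maintenance dose × R = 781 × 1.592 ≈ 1240 mg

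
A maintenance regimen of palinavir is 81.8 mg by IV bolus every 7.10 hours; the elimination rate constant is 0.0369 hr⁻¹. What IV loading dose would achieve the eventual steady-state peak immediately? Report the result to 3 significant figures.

355 mg

Accumulation ratio R = 1 / (1 − e^(−kτ)) = 1 / (1 − e^(−0.03690×7.10)) = 1 / (1 − 0.7695) = 4.339
Loading dose = maintenance dose × R = 81.8 × 4.339 ≈ 355 mg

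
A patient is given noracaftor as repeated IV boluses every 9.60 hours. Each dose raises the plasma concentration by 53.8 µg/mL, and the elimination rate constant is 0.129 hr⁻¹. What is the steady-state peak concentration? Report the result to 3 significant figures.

75.8 µg/mL

Fraction remaining after one interval: e^(−kτ) = e^(−0.1290 × 9.60) = 0.2898
R = 1 / (1 − 0.2898) = 1.408
Css,max = 53.8 × 1.408 ≈ 75.8 µg/mL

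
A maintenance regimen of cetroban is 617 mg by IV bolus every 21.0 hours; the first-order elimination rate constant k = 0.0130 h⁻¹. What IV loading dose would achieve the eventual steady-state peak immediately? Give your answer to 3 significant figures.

2580 mg

Accumulation ratio R = 1 / (1 − e^(−kτ)) = 1 / (1 − e^(−0.01300×21.0)) = 1 / (1 − 0.7611) = 4.186
Loading dose = maintenance dose × R = 617 × 4.186 ≈ 2580 mg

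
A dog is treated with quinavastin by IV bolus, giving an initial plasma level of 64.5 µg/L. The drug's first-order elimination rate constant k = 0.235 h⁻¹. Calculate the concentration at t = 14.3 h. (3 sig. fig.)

2.24 µg/L

C(t) = C₀ e^(−kt) = 64.5 × e^(−0.2350 × 14.3) = 64.5 × e^(−3.361) = 64.5 × 0.03472 ≈ 2.24 µg/L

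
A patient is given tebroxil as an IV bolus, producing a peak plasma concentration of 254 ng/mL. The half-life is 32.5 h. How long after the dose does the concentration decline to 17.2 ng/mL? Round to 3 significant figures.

126 hours

k = ln 2 / 32.5 = 0.02133 h⁻¹
C(t) = C₀ e^(−kt)  ⇒  t = ln(C₀/C) / k
t = ln(254/17.2) / 0.02133 = 2.692 / 0.02133 ≈ 126 hours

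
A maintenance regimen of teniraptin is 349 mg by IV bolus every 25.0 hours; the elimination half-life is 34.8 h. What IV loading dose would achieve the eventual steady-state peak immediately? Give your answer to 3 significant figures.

890 mg

k = ln 2 / 34.8 = 0.01992 h⁻¹
Accumulation ratio R = 1 / (1 − e^(−kτ)) = 1 / (1 − e^(−0.01992×25.0)) = 1 / (1 − 0.6078) = 2.550
Loading dose = maintenance dose × R = 349 × 2.550 ≈ 890 mg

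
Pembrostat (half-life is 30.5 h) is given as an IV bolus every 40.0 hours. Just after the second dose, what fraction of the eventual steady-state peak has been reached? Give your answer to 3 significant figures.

k = ln 2 / 30.5 = 0.02273 h⁻¹
f_n = 1 − e^(−nkτ) = 1 − e^(−2 × 0.02273 × 40.0) = 1 − e^(−1.818) = 1 − 0.1623 ≈ 0.838

0.838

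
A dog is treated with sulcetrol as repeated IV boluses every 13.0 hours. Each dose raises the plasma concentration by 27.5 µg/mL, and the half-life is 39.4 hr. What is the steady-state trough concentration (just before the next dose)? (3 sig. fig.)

k = ln 2 / 39.4 = 0.01759 hr⁻¹
Fraction remaining after one interval: e^(−kτ) = e^(−0.01759 × 13.0) = 0.7956
R = 1 / (1 − 0.7956) = 4.892
Css,max = 27.5 × 4.892 = 134.5 µg/mL
Css,min = Css,max × e^(−kτ) = 134.5 × 0.7956 ≈ 107 µg/mL

107 µg/mL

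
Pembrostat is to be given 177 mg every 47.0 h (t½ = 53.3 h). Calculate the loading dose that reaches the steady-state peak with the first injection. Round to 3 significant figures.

387 mg

k = ln 2 / 53.3 = 0.01300 h⁻¹
Accumulation ratio R = 1 / (1 − e^(−kτ)) = 1 / (1 − e^(−0.01300×47.0)) = 1 / (1 − 0.5427) = 2.187
Loading dose = maintenance dose × R = 177 × 2.187 ≈ 387 mg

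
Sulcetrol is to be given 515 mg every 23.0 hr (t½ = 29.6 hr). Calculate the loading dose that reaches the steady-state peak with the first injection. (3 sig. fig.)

k = ln 2 / 29.6 = 0.02342 hr⁻¹
Accumulation ratio R = 1 / (1 − e^(−kτ)) = 1 / (1 − e^(−0.02342×23.0)) = 1 / (1 − 0.5836) = 2.401
Loading dose = maintenance dose × R = 515 × 2.401 ≈ 1240 mg

1240 mg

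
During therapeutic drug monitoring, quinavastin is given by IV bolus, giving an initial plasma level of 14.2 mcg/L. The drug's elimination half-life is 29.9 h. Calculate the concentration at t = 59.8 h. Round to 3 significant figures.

k = ln 2 / 29.9 = 0.02318 h⁻¹
59.8 h is 2.000 half-lives, so C = 14.2 × (1/2)^2.000 = 14.2 × 0.2500 ≈ 3.55 mcg/L

3.55 mcg/L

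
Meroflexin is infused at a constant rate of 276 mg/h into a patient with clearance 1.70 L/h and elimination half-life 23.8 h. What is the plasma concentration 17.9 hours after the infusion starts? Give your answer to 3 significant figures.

66.0 µg/mL

Css = rate / CL = 276 / 1.70 = 162.4 µg/mL
k = ln 2 / 23.8 = 0.02912 h⁻¹
C(t) = Css (1 − e^(−kt)) = 162.4 × (1 − e^(−0.5213)) = 162.4 × 0.4063 ≈ 66.0 µg/mL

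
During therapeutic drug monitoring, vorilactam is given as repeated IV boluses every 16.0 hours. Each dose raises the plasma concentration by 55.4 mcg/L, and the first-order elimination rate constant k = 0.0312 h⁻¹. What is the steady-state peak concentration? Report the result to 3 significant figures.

Fraction remaining after one interval: e^(−kτ) = e^(−0.03120 × 16.0) = 0.6070
R = 1 / (1 − 0.6070) = 2.545
Css,max = 55.4 × 2.545 ≈ 141 mcg/L

141 mcg/L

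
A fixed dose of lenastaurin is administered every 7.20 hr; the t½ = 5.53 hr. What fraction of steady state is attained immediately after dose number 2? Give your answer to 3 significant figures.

k = ln 2 / 5.53 = 0.1253 hr⁻¹
f_n = 1 − e^(−nkτ) = 1 − e^(−2 × 0.1253 × 7.20) = 1 − e^(−1.805) = 1 − 0.1645 ≈ 0.836

0.836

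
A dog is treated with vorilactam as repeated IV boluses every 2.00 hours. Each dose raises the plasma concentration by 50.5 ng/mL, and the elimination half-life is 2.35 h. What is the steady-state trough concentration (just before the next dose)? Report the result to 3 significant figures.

62.8 ng/mL

k = ln 2 / 2.35 = 0.2950 h⁻¹
Fraction remaining after one interval: e^(−kτ) = e^(−0.2950 × 2.00) = 0.5544
R = 1 / (1 − 0.5544) = 2.244
Css,max = 50.5 × 2.244 = 113.3 ng/mL
Css,min = Css,max × e^(−kτ) = 113.3 × 0.5544 ≈ 62.8 ng/mL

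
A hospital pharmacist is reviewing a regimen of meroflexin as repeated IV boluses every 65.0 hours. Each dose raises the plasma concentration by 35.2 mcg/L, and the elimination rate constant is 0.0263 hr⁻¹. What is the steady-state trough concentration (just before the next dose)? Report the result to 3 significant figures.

Fraction remaining after one interval: e^(−kτ) = e^(−0.02630 × 65.0) = 0.1810
R = 1 / (1 − 0.1810) = 1.221
Css,max = 35.2 × 1.221 = 42.98 mcg/L
Css,min = Css,max × e^(−kτ) = 42.98 × 0.1810 ≈ 7.78 mcg/L

7.78 mcg/L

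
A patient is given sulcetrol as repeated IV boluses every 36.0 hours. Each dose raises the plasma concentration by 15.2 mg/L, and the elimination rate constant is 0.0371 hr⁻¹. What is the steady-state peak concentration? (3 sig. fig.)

20.6 mg/L

Fraction remaining after one interval: e^(−kτ) = e^(−0.03710 × 36.0) = 0.2630
R = 1 / (1 − 0.2630) = 1.357
Css,max = 15.2 × 1.357 ≈ 20.6 mg/L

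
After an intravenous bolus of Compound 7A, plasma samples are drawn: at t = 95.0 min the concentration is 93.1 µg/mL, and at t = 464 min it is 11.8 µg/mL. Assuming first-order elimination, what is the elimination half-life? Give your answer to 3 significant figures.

k = ln(C₁/C₂) / (t₂ − t₁) = ln(93.1/11.8) / (464 − 95.0)
  = 2.066 / 369.0 = 0.005598 min⁻¹
t½ = ln 2 / k = ln 2 / 0.005598 ≈ 124 minutes

124 minutes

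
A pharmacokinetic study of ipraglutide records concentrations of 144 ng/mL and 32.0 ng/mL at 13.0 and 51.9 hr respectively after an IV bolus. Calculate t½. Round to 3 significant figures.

17.9 hours

k = ln(C₁/C₂) / (t₂ − t₁) = ln(144/32.0) / (51.9 − 13.0)
  = 1.504 / 38.90 = 0.03867 hr⁻¹
t½ = ln 2 / k = ln 2 / 0.03867 ≈ 17.9 hours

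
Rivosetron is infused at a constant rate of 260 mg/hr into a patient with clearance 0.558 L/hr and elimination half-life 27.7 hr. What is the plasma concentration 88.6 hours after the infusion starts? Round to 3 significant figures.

415 mg/L

Css = rate / CL = 260 / 0.558 = 465.9 mg/L
k = ln 2 / 27.7 = 0.02502 hr⁻¹
C(t) = Css (1 − e^(−kt)) = 465.9 × (1 − e^(−2.217)) = 465.9 × 0.8911 ≈ 415 mg/L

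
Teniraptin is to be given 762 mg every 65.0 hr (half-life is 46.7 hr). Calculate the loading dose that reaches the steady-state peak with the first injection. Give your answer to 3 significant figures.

k = ln 2 / 46.7 = 0.01484 hr⁻¹
Accumulation ratio R = 1 / (1 − e^(−kτ)) = 1 / (1 − e^(−0.01484×65.0)) = 1 / (1 − 0.3811) = 1.616
Loading dose = maintenance dose × R = 762 × 1.616 ≈ 1230 mg

1230 mg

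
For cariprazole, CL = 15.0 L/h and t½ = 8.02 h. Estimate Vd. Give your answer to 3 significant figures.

k = ln 2 / t½ = ln 2 / 8.02 = 0.08643 h⁻¹
V = CL / k = 15.0 / 0.08643 ≈ 174 L

174 L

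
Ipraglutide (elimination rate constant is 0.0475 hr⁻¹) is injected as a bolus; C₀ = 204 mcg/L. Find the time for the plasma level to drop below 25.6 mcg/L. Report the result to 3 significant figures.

43.7 hours

C(t) = C₀ e^(−kt)  ⇒  t = ln(C₀/C) / k
t = ln(204/25.6) / 0.04750 = 2.076 / 0.04750 ≈ 43.7 hours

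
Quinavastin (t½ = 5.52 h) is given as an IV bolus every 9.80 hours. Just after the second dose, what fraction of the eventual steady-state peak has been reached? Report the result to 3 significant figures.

0.915

k = ln 2 / 5.52 = 0.1256 h⁻¹
f_n = 1 − e^(−nkτ) = 1 − e^(−2 × 0.1256 × 9.80) = 1 − e^(−2.461) = 1 − 0.08533 ≈ 0.915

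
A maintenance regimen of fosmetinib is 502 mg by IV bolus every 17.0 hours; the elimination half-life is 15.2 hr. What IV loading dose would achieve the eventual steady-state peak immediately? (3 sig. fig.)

k = ln 2 / 15.2 = 0.04560 hr⁻¹
Accumulation ratio R = 1 / (1 − e^(−kτ)) = 1 / (1 − e^(−0.04560×17.0)) = 1 / (1 − 0.4606) = 1.854
Loading dose = maintenance dose × R = 502 × 1.854 ≈ 931 mg

931 mg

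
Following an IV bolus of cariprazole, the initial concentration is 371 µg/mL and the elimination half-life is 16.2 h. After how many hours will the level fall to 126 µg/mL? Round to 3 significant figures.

25.2 hours

k = ln 2 / 16.2 = 0.04279 h⁻¹
C(t) = C₀ e^(−kt)  ⇒  t = ln(C₀/C) / k
t = ln(371/126) / 0.04279 = 1.080 / 0.04279 ≈ 25.2 hours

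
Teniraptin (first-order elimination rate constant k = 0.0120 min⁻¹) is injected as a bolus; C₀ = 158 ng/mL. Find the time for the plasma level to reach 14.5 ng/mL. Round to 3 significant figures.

199 minutes

C(t) = C₀ e^(−kt)  ⇒  t = ln(C₀/C) / k
t = ln(158/14.5) / 0.01200 = 2.388 / 0.01200 ≈ 199 minutes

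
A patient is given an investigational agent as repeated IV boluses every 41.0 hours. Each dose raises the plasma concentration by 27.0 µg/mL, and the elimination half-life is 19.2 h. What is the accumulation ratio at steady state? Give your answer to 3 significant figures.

1.29

k = ln 2 / 19.2 = 0.03610 h⁻¹
Fraction remaining after one interval: e^(−kτ) = e^(−0.03610 × 41.0) = 0.2276
R = 1 / (1 − 0.2276) = 1 / 0.7724 ≈ 1.29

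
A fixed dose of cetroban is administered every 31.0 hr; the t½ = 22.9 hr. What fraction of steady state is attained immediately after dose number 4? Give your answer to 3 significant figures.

k = ln 2 / 22.9 = 0.03027 hr⁻¹
f_n = 1 − e^(−nkτ) = 1 − e^(−4 × 0.03027 × 31.0) = 1 − e^(−3.753) = 1 − 0.02344 ≈ 0.977

0.977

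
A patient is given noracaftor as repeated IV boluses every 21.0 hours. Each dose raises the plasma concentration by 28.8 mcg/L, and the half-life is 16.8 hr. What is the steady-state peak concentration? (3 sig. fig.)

k = ln 2 / 16.8 = 0.04126 hr⁻¹
Fraction remaining after one interval: e^(−kτ) = e^(−0.04126 × 21.0) = 0.4204
R = 1 / (1 − 0.4204) = 1.725
Css,max = 28.8 × 1.725 ≈ 49.7 mcg/L

49.7 mcg/L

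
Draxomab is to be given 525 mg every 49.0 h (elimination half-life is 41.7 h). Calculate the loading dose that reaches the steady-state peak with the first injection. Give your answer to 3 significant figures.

k = ln 2 / 41.7 = 0.01662 h⁻¹
Accumulation ratio R = 1 / (1 − e^(−kτ)) = 1 / (1 − e^(−0.01662×49.0)) = 1 / (1 − 0.4429) = 1.795
Loading dose = maintenance dose × R = 525 × 1.795 ≈ 942 mg

942 mg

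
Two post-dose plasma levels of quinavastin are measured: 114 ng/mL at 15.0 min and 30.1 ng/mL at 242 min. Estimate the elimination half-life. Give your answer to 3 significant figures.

118 minutes

k = ln(C₁/C₂) / (t₂ − t₁) = ln(114/30.1) / (242 − 15.0)
  = 1.332 / 227.0 = 0.005866 min⁻¹
t½ = ln 2 / k = ln 2 / 0.005866 ≈ 118 minutes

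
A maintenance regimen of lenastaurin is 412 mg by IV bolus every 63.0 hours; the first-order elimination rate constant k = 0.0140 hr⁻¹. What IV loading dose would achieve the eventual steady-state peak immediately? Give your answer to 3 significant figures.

703 mg

Accumulation ratio R = 1 / (1 − e^(−kτ)) = 1 / (1 − e^(−0.01400×63.0)) = 1 / (1 − 0.4140) = 1.706
Loading dose = maintenance dose × R = 412 × 1.706 ≈ 703 mg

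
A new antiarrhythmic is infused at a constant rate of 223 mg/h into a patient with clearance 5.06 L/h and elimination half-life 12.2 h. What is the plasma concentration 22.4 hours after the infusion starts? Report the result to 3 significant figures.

Css = rate / CL = 223 / 5.06 = 44.07 µg/mL
k = ln 2 / 12.2 = 0.05682 h⁻¹
C(t) = Css (1 − e^(−kt)) = 44.07 × (1 − e^(−1.273)) = 44.07 × 0.7199 ≈ 31.7 µg/mL

31.7 µg/mL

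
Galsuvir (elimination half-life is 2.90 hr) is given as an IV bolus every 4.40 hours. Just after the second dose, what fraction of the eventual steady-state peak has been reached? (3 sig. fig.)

0.878

k = ln 2 / 2.90 = 0.2390 hr⁻¹
f_n = 1 − e^(−nkτ) = 1 − e^(−2 × 0.2390 × 4.40) = 1 − e^(−2.103) = 1 − 0.1220 ≈ 0.878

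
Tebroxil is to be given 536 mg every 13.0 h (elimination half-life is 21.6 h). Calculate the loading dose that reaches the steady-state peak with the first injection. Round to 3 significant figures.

k = ln 2 / 21.6 = 0.03209 h⁻¹
Accumulation ratio R = 1 / (1 − e^(−kτ)) = 1 / (1 − e^(−0.03209×13.0)) = 1 / (1 − 0.6589) = 2.932
Loading dose = maintenance dose × R = 536 × 2.932 ≈ 1570 mg

1570 mg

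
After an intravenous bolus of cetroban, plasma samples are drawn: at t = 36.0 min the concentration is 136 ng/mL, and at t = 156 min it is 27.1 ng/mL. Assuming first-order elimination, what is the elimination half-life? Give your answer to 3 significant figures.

51.6 minutes

k = ln(C₁/C₂) / (t₂ − t₁) = ln(136/27.1) / (156 − 36.0)
  = 1.613 / 120.0 = 0.01344 min⁻¹
t½ = ln 2 / k = ln 2 / 0.01344 ≈ 51.6 minutes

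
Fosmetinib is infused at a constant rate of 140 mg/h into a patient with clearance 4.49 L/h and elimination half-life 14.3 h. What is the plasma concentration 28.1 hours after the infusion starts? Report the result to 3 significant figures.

23.2 µg/mL

Css = rate / CL = 140 / 4.49 = 31.18 µg/mL
k = ln 2 / 14.3 = 0.04847 h⁻¹
C(t) = Css (1 − e^(−kt)) = 31.18 × (1 − e^(−1.362)) = 31.18 × 0.7439 ≈ 23.2 µg/mL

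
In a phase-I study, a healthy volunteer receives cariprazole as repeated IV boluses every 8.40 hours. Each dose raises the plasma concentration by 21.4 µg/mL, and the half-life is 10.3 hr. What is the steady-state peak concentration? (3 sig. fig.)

k = ln 2 / 10.3 = 0.06730 hr⁻¹
Fraction remaining after one interval: e^(−kτ) = e^(−0.06730 × 8.40) = 0.5682
R = 1 / (1 − 0.5682) = 2.316
Css,max = 21.4 × 2.316 ≈ 49.6 µg/mL

49.6 µg/mL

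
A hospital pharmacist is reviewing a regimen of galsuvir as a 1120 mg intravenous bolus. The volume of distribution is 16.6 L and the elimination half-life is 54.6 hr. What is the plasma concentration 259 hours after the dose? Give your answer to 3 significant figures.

2.52 µg/mL

C₀ = dose / V = 1120 / 16.6 = 67.47 µg/mL
k = ln 2 / 54.6 = 0.01270 hr⁻¹
C(t) = C₀ e^(−kt) = 67.47 × e^(−0.01270 × 259) = 67.47 × e^(−3.288) = 67.47 × 0.03733 ≈ 2.52 µg/mL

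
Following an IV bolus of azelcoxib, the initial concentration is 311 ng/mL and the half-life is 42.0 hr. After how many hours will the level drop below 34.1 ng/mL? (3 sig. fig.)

134 hours

k = ln 2 / 42.0 = 0.01650 hr⁻¹
C(t) = C₀ e^(−kt)  ⇒  t = ln(C₀/C) / k
t = ln(311/34.1) / 0.01650 = 2.210 / 0.01650 ≈ 134 hours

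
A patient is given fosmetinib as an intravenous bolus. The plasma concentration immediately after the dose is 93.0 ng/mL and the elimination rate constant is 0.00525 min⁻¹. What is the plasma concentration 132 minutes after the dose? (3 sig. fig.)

C(t) = C₀ e^(−kt) = 93.0 × e^(−0.005250 × 132) = 93.0 × e^(−0.6930) = 93.0 × 0.5001 ≈ 46.5 ng/mL

46.5 ng/mL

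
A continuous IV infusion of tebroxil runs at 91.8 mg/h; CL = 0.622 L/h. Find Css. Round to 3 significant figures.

Css = infusion rate / CL = 91.8 / 0.622 ≈ 148 mg/L

148 mg/L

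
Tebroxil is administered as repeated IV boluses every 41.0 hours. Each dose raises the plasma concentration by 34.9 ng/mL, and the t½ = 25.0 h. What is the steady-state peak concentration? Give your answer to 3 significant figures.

k = ln 2 / 25.0 = 0.02773 h⁻¹
Fraction remaining after one interval: e^(−kτ) = e^(−0.02773 × 41.0) = 0.3209
R = 1 / (1 − 0.3209) = 1.472
Css,max = 34.9 × 1.472 ≈ 51.4 ng/mL

51.4 ng/mL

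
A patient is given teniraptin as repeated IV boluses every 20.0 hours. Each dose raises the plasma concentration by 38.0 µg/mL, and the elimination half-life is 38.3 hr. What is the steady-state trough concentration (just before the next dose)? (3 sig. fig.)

87.1 µg/mL

k = ln 2 / 38.3 = 0.01810 hr⁻¹
Fraction remaining after one interval: e^(−kτ) = e^(−0.01810 × 20.0) = 0.6963
R = 1 / (1 − 0.6963) = 3.293
Css,max = 38.0 × 3.293 = 125.1 µg/mL
Css,min = Css,max × e^(−kτ) = 125.1 × 0.6963 ≈ 87.1 µg/mL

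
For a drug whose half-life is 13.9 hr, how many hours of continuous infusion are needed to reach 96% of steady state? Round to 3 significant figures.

64.5 hours

k = ln 2 / 13.9 = 0.04987 hr⁻¹
f = 1 − e^(−kt)  ⇒  t = −ln(1 − f) / k
t = −ln(1 − 0.96) / 0.04987 = 3.219 / 0.04987 ≈ 64.5 hours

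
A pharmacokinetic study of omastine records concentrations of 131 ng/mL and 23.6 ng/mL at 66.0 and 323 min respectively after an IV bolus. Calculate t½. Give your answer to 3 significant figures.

104 minutes

k = ln(C₁/C₂) / (t₂ − t₁) = ln(131/23.6) / (323 − 66.0)
  = 1.714 / 257.0 = 0.006669 min⁻¹
t½ = ln 2 / k = ln 2 / 0.006669 ≈ 104 minutes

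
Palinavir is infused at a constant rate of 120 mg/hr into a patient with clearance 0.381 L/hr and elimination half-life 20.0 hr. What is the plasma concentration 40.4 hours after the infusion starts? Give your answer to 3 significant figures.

Css = rate / CL = 120 / 0.381 = 315.0 mg/L
k = ln 2 / 20.0 = 0.03466 hr⁻¹
C(t) = Css (1 − e^(−kt)) = 315.0 × (1 − e^(−1.400)) = 315.0 × 0.7534 ≈ 237 mg/L

237 mg/L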